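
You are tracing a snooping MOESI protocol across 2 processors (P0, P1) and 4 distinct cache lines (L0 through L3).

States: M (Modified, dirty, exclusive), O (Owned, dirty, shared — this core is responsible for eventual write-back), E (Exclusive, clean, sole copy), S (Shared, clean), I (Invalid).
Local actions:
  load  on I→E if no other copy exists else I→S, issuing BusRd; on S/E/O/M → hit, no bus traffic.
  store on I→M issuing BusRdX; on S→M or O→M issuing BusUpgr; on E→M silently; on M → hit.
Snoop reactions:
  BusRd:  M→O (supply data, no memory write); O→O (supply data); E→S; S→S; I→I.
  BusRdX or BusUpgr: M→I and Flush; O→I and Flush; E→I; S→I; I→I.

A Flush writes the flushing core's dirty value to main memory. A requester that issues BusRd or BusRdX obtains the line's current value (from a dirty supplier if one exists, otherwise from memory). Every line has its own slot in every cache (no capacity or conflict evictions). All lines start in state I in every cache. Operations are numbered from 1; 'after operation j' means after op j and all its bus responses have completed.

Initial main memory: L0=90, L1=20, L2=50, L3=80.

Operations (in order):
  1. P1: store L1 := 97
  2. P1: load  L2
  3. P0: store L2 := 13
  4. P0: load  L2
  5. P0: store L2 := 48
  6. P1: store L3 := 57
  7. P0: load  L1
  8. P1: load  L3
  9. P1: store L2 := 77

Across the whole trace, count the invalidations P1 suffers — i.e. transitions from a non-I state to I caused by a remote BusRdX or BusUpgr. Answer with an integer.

  op1 P1: store L1 := 97 → I/M on L1; bus BusRdX; mem=20
  op2 P1: load  L2 → I/E on L2; bus BusRd; mem=50
  op3 P0: store L2 := 13 → M/I on L2; bus BusRdX; mem=50
  op4 P0: load  L2 → M/I on L2; bus (none); mem=50
  op5 P0: store L2 := 48 → M/I on L2; bus (none); mem=50
  op6 P1: store L3 := 57 → I/M on L3; bus BusRdX; mem=80
  op7 P0: load  L1 → S/O on L1; bus BusRd; mem=20
  op8 P1: load  L3 → I/M on L3; bus (none); mem=80
  op9 P1: store L2 := 77 → I/M on L2; bus BusRdX Flush; mem=48

invalidations = 1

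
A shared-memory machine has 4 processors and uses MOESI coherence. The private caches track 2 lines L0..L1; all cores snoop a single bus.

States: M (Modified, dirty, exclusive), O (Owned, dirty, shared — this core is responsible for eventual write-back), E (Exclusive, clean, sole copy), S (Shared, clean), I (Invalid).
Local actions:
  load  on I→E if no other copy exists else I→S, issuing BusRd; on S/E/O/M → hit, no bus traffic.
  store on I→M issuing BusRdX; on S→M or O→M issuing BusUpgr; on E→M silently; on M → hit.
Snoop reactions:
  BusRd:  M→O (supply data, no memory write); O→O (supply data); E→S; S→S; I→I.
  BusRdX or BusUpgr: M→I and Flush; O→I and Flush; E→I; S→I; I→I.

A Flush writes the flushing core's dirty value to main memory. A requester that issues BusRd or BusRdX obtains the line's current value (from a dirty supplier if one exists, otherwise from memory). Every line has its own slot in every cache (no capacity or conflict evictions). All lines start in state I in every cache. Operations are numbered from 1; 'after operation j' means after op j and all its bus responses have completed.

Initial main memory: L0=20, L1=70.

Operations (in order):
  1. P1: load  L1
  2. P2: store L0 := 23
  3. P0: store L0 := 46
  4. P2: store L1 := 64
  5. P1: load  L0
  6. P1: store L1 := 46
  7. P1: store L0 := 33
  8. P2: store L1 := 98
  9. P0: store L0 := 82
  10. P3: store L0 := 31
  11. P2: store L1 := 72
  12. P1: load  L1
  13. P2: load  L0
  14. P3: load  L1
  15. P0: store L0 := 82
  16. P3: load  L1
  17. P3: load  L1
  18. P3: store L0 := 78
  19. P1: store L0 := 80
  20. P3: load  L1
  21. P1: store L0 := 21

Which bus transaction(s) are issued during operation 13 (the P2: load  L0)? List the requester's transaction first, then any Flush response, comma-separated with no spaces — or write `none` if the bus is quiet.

1. P1: load  L1  bus=[BusRd]  L1: P0=I P1=E P2=I P3=I  mem[L1]=70
2. P2: store L0 := 23  bus=[BusRdX]  L0: P0=I P1=I P2=M P3=I  mem[L0]=20
3. P0: store L0 := 46  bus=[BusRdX,Flush]  L0: P0=M P1=I P2=I P3=I  mem[L0]=23
4. P2: store L1 := 64  bus=[BusRdX]  L1: P0=I P1=I P2=M P3=I  mem[L1]=70
5. P1: load  L0  bus=[BusRd]  L0: P0=O P1=S P2=I P3=I  mem[L0]=23
6. P1: store L1 := 46  bus=[BusRdX,Flush]  L1: P0=I P1=M P2=I P3=I  mem[L1]=64
7. P1: store L0 := 33  bus=[BusUpgr,Flush]  L0: P0=I P1=M P2=I P3=I  mem[L0]=46
8. P2: store L1 := 98  bus=[BusRdX,Flush]  L1: P0=I P1=I P2=M P3=I  mem[L1]=46
9. P0: store L0 := 82  bus=[BusRdX,Flush]  L0: P0=M P1=I P2=I P3=I  mem[L0]=33
10. P3: store L0 := 31  bus=[BusRdX,Flush]  L0: P0=I P1=I P2=I P3=M  mem[L0]=82
11. P2: store L1 := 72  bus=[-]  L1: P0=I P1=I P2=M P3=I  mem[L1]=46
12. P1: load  L1  bus=[BusRd]  L1: P0=I P1=S P2=O P3=I  mem[L1]=46
13. P2: load  L0  bus=[BusRd]  L0: P0=I P1=I P2=S P3=O  mem[L0]=82
14. P3: load  L1  bus=[BusRd]  L1: P0=I P1=S P2=O P3=S  mem[L1]=46
15. P0: store L0 := 82  bus=[BusRdX,Flush]  L0: P0=M P1=I P2=I P3=I  mem[L0]=31
16. P3: load  L1  bus=[-]  L1: P0=I P1=S P2=O P3=S  mem[L1]=46
17. P3: load  L1  bus=[-]  L1: P0=I P1=S P2=O P3=S  mem[L1]=46
18. P3: store L0 := 78  bus=[BusRdX,Flush]  L0: P0=I P1=I P2=I P3=M  mem[L0]=82
19. P1: store L0 := 80  bus=[BusRdX,Flush]  L0: P0=I P1=M P2=I P3=I  mem[L0]=78
20. P3: load  L1  bus=[-]  L1: P0=I P1=S P2=O P3=S  mem[L1]=46
21. P1: store L0 := 21  bus=[-]  L0: P0=I P1=M P2=I P3=I  mem[L0]=78

bus = BusRd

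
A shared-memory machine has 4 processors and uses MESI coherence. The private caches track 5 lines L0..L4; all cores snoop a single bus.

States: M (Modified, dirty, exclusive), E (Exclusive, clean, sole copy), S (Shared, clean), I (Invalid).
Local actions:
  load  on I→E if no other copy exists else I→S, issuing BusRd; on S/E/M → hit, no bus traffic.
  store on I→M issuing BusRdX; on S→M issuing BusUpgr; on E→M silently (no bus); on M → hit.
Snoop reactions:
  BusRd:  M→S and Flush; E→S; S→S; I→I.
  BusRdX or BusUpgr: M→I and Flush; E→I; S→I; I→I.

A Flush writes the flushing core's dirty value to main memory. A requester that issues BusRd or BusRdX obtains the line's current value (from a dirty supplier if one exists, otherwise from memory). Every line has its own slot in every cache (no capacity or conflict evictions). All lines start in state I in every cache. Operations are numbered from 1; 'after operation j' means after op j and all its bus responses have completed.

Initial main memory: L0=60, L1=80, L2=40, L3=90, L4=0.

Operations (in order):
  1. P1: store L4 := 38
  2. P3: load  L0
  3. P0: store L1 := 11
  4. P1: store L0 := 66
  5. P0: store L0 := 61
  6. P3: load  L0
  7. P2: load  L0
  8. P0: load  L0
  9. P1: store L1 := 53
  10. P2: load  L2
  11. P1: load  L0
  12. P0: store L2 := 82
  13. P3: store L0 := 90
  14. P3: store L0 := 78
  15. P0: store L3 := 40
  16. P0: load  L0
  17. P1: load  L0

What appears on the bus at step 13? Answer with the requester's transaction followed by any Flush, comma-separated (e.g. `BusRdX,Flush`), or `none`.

bus = BusUpgr

step 1: P1: store L4 := 38  ⟶  IMII  (L4)  txn=BusRdX  M[L4]=0
step 2: P3: load  L0  ⟶  IIIE  (L0)  txn=BusRd  M[L0]=60
step 3: P0: store L1 := 11  ⟶  MIII  (L1)  txn=BusRdX  M[L1]=80
step 4: P1: store L0 := 66  ⟶  IMII  (L0)  txn=BusRdX  M[L0]=60
step 5: P0: store L0 := 61  ⟶  MIII  (L0)  txn=BusRdX+Flush  M[L0]=66
step 6: P3: load  L0  ⟶  SIIS  (L0)  txn=BusRd+Flush  M[L0]=61
step 7: P2: load  L0  ⟶  SISS  (L0)  txn=BusRd  M[L0]=61
step 8: P0: load  L0  ⟶  SISS  (L0)  txn=∅  M[L0]=61
step 9: P1: store L1 := 53  ⟶  IMII  (L1)  txn=BusRdX+Flush  M[L1]=11
step 10: P2: load  L2  ⟶  IIEI  (L2)  txn=BusRd  M[L2]=40
step 11: P1: load  L0  ⟶  SSSS  (L0)  txn=BusRd  M[L0]=61
step 12: P0: store L2 := 82  ⟶  MIII  (L2)  txn=BusRdX  M[L2]=40
step 13: P3: store L0 := 90  ⟶  IIIM  (L0)  txn=BusUpgr  M[L0]=61
step 14: P3: store L0 := 78  ⟶  IIIM  (L0)  txn=∅  M[L0]=61
step 15: P0: store L3 := 40  ⟶  MIII  (L3)  txn=BusRdX  M[L3]=90
step 16: P0: load  L0  ⟶  SIIS  (L0)  txn=BusRd+Flush  M[L0]=78
step 17: P1: load  L0  ⟶  SSIS  (L0)  txn=BusRd  M[L0]=78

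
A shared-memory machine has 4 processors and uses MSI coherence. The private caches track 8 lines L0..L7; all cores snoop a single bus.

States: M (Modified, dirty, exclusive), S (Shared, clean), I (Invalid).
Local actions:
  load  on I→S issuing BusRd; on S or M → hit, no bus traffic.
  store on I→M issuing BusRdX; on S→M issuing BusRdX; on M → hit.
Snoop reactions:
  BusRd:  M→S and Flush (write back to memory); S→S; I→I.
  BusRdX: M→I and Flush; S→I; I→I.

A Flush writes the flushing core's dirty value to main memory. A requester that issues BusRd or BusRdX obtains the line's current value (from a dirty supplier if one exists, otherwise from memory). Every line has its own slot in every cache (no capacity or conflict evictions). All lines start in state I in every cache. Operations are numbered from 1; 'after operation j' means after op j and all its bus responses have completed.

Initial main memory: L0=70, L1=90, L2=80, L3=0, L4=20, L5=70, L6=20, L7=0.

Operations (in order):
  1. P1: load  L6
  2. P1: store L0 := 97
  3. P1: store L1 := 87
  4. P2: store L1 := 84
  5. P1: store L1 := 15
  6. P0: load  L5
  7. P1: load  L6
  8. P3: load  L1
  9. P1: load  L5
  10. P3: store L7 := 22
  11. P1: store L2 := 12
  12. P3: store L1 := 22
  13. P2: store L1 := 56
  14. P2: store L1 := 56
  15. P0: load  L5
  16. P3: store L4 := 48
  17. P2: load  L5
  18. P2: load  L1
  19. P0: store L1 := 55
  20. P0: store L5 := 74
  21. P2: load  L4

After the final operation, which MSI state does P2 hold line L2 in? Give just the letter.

  op1 P1: load  L6 → I/S/I/I on L6; bus BusRd; mem=20
  op2 P1: store L0 := 97 → I/M/I/I on L0; bus BusRdX; mem=70
  op3 P1: store L1 := 87 → I/M/I/I on L1; bus BusRdX; mem=90
  op4 P2: store L1 := 84 → I/I/M/I on L1; bus BusRdX Flush; mem=87
  op5 P1: store L1 := 15 → I/M/I/I on L1; bus BusRdX Flush; mem=84
  op6 P0: load  L5 → S/I/I/I on L5; bus BusRd; mem=70
  op7 P1: load  L6 → I/S/I/I on L6; bus (none); mem=20
  op8 P3: load  L1 → I/S/I/S on L1; bus BusRd Flush; mem=15
  op9 P1: load  L5 → S/S/I/I on L5; bus BusRd; mem=70
  op10 P3: store L7 := 22 → I/I/I/M on L7; bus BusRdX; mem=0
  op11 P1: store L2 := 12 → I/M/I/I on L2; bus BusRdX; mem=80
  op12 P3: store L1 := 22 → I/I/I/M on L1; bus BusRdX; mem=15
  op13 P2: store L1 := 56 → I/I/M/I on L1; bus BusRdX Flush; mem=22
  op14 P2: store L1 := 56 → I/I/M/I on L1; bus (none); mem=22
  op15 P0: load  L5 → S/S/I/I on L5; bus (none); mem=70
  op16 P3: store L4 := 48 → I/I/I/M on L4; bus BusRdX; mem=20
  op17 P2: load  L5 → S/S/S/I on L5; bus BusRd; mem=70
  op18 P2: load  L1 → I/I/M/I on L1; bus (none); mem=22
  op19 P0: store L1 := 55 → M/I/I/I on L1; bus BusRdX Flush; mem=56
  op20 P0: store L5 := 74 → M/I/I/I on L5; bus BusRdX; mem=70
  op21 P2: load  L4 → I/I/S/S on L4; bus BusRd Flush; mem=48

state = I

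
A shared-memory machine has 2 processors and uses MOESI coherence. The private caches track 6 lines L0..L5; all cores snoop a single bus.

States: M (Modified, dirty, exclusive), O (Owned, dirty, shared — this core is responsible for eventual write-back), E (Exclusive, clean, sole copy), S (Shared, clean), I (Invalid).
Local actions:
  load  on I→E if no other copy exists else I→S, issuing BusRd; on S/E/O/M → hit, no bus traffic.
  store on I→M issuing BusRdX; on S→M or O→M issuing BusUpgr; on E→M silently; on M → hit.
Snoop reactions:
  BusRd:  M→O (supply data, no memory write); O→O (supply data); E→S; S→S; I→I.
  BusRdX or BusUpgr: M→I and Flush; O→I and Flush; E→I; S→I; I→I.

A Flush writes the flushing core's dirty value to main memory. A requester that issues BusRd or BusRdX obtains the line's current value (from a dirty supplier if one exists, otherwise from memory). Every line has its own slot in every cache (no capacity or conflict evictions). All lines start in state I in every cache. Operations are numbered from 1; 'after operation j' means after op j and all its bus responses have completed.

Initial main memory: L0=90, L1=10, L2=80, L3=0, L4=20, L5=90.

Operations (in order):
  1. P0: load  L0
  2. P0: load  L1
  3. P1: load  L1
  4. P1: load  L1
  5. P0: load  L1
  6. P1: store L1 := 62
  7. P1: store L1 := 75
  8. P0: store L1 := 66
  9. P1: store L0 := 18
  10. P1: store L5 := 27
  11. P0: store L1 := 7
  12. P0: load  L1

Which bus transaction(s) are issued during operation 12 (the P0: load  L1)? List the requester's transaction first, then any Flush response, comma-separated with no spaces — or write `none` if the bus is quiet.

  op1 P0: load  L0 → E/I on L0; bus BusRd; mem=90
  op2 P0: load  L1 → E/I on L1; bus BusRd; mem=10
  op3 P1: load  L1 → S/S on L1; bus BusRd; mem=10
  op4 P1: load  L1 → S/S on L1; bus (none); mem=10
  op5 P0: load  L1 → S/S on L1; bus (none); mem=10
  op6 P1: store L1 := 62 → I/M on L1; bus BusUpgr; mem=10
  op7 P1: store L1 := 75 → I/M on L1; bus (none); mem=10
  op8 P0: store L1 := 66 → M/I on L1; bus BusRdX Flush; mem=75
  op9 P1: store L0 := 18 → I/M on L0; bus BusRdX; mem=90
  op10 P1: store L5 := 27 → I/M on L5; bus BusRdX; mem=90
  op11 P0: store L1 := 7 → M/I on L1; bus (none); mem=75
  op12 P0: load  L1 → M/I on L1; bus (none); mem=75

bus = none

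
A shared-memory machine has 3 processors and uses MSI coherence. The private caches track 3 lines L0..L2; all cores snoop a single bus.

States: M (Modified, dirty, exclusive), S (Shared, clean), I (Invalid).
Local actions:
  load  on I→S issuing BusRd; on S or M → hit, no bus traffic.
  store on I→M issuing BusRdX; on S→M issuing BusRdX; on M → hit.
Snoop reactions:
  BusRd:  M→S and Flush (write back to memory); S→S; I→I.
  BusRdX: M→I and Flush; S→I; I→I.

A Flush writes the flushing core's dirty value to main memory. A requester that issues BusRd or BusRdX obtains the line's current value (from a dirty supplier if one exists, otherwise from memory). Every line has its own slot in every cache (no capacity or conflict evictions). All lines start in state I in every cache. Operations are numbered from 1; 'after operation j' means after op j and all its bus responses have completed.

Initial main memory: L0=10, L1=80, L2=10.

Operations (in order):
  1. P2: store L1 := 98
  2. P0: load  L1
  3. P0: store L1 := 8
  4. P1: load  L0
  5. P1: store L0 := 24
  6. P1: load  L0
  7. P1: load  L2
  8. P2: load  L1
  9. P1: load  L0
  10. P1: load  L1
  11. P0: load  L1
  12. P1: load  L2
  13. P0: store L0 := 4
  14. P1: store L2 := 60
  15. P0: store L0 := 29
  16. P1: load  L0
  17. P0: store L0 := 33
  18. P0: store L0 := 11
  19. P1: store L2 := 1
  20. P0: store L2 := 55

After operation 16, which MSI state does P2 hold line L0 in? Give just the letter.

step 1: P2: store L1 := 98  ⟶  IIM  (L1)  txn=BusRdX  M[L1]=80
step 2: P0: load  L1  ⟶  SIS  (L1)  txn=BusRd+Flush  M[L1]=98
step 3: P0: store L1 := 8  ⟶  MII  (L1)  txn=BusRdX  M[L1]=98
step 4: P1: load  L0  ⟶  ISI  (L0)  txn=BusRd  M[L0]=10
step 5: P1: store L0 := 24  ⟶  IMI  (L0)  txn=BusRdX  M[L0]=10
step 6: P1: load  L0  ⟶  IMI  (L0)  txn=∅  M[L0]=10
step 7: P1: load  L2  ⟶  ISI  (L2)  txn=BusRd  M[L2]=10
step 8: P2: load  L1  ⟶  SIS  (L1)  txn=BusRd+Flush  M[L1]=8
step 9: P1: load  L0  ⟶  IMI  (L0)  txn=∅  M[L0]=10
step 10: P1: load  L1  ⟶  SSS  (L1)  txn=BusRd  M[L1]=8
step 11: P0: load  L1  ⟶  SSS  (L1)  txn=∅  M[L1]=8
step 12: P1: load  L2  ⟶  ISI  (L2)  txn=∅  M[L2]=10
step 13: P0: store L0 := 4  ⟶  MII  (L0)  txn=BusRdX+Flush  M[L0]=24
step 14: P1: store L2 := 60  ⟶  IMI  (L2)  txn=BusRdX  M[L2]=10
step 15: P0: store L0 := 29  ⟶  MII  (L0)  txn=∅  M[L0]=24
step 16: P1: load  L0  ⟶  SSI  (L0)  txn=BusRd+Flush  M[L0]=29
step 17: P0: store L0 := 33  ⟶  MII  (L0)  txn=BusRdX  M[L0]=29
step 18: P0: store L0 := 11  ⟶  MII  (L0)  txn=∅  M[L0]=29
step 19: P1: store L2 := 1  ⟶  IMI  (L2)  txn=∅  M[L2]=10
step 20: P0: store L2 := 55  ⟶  MII  (L2)  txn=BusRdX+Flush  M[L2]=1

state = I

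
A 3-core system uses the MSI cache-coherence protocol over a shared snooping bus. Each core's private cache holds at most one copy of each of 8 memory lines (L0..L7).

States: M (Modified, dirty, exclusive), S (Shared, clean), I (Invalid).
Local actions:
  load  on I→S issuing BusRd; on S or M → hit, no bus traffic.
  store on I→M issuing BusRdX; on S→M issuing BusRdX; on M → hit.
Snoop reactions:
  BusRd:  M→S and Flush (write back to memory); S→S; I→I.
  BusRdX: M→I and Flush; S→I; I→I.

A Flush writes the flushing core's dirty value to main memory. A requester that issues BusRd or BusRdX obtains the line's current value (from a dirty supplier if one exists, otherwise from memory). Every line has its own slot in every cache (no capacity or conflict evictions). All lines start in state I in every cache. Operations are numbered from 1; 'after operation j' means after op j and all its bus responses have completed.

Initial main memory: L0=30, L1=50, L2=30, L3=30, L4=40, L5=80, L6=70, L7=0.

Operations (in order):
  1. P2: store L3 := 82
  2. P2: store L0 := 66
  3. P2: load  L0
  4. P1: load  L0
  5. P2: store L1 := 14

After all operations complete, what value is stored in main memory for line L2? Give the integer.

1. P2: store L3 := 82  bus=[BusRdX]  L3: P0=I P1=I P2=M  mem[L3]=30
2. P2: store L0 := 66  bus=[BusRdX]  L0: P0=I P1=I P2=M  mem[L0]=30
3. P2: load  L0  bus=[-]  L0: P0=I P1=I P2=M  mem[L0]=30
4. P1: load  L0  bus=[BusRd,Flush]  L0: P0=I P1=S P2=S  mem[L0]=66
5. P2: store L1 := 14  bus=[BusRdX]  L1: P0=I P1=I P2=M  mem[L1]=50

memory[L2] = 30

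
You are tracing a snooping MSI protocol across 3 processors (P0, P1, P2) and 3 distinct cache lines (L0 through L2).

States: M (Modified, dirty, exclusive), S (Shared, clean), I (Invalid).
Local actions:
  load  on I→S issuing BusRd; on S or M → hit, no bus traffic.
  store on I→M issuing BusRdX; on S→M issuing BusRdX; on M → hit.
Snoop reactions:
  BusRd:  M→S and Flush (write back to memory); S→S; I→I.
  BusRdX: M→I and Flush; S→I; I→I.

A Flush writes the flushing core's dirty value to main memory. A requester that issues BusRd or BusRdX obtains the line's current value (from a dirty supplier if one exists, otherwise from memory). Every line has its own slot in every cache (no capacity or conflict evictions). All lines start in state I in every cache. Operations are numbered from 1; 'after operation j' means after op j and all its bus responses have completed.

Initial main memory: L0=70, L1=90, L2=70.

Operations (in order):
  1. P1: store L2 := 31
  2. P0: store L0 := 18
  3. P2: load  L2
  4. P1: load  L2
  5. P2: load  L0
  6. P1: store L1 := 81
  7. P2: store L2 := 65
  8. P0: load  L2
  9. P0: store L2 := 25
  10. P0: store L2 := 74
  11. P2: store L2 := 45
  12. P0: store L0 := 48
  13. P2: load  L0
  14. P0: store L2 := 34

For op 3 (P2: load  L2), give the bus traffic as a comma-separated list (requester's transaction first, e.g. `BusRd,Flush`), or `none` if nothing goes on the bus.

1. P1: store L2 := 31  bus=[BusRdX]  L2: P0=I P1=M P2=I  mem[L2]=70
2. P0: store L0 := 18  bus=[BusRdX]  L0: P0=M P1=I P2=I  mem[L0]=70
3. P2: load  L2  bus=[BusRd,Flush]  L2: P0=I P1=S P2=S  mem[L2]=31
4. P1: load  L2  bus=[-]  L2: P0=I P1=S P2=S  mem[L2]=31
5. P2: load  L0  bus=[BusRd,Flush]  L0: P0=S P1=I P2=S  mem[L0]=18
6. P1: store L1 := 81  bus=[BusRdX]  L1: P0=I P1=M P2=I  mem[L1]=90
7. P2: store L2 := 65  bus=[BusRdX]  L2: P0=I P1=I P2=M  mem[L2]=31
8. P0: load  L2  bus=[BusRd,Flush]  L2: P0=S P1=I P2=S  mem[L2]=65
9. P0: store L2 := 25  bus=[BusRdX]  L2: P0=M P1=I P2=I  mem[L2]=65
10. P0: store L2 := 74  bus=[-]  L2: P0=M P1=I P2=I  mem[L2]=65
11. P2: store L2 := 45  bus=[BusRdX,Flush]  L2: P0=I P1=I P2=M  mem[L2]=74
12. P0: store L0 := 48  bus=[BusRdX]  L0: P0=M P1=I P2=I  mem[L0]=18
13. P2: load  L0  bus=[BusRd,Flush]  L0: P0=S P1=I P2=S  mem[L0]=48
14. P0: store L2 := 34  bus=[BusRdX,Flush]  L2: P0=M P1=I P2=I  mem[L2]=45

bus = BusRd,Flush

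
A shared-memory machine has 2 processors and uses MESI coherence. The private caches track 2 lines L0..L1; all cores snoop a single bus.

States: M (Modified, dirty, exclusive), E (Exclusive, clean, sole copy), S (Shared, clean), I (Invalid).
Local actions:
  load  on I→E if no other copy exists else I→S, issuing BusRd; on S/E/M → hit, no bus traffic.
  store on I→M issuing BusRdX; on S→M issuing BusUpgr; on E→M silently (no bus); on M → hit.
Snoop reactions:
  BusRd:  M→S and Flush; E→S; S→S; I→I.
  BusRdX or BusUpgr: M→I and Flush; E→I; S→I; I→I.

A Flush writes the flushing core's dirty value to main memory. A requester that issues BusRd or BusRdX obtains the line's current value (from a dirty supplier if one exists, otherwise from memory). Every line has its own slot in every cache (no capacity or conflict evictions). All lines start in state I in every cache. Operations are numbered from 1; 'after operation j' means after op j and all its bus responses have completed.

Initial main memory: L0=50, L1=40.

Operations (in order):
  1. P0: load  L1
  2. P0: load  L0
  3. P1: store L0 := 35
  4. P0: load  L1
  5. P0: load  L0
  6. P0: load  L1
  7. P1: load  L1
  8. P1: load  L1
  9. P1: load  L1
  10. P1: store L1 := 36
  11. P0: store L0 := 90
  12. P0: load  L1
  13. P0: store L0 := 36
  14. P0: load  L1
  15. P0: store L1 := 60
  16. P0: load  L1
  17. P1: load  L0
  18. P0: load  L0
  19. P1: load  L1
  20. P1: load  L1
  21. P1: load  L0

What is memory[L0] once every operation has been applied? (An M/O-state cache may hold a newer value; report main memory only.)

memory[L0] = 36

step 1: P0: load  L1  ⟶  EI  (L1)  txn=BusRd  M[L1]=40
step 2: P0: load  L0  ⟶  EI  (L0)  txn=BusRd  M[L0]=50
step 3: P1: store L0 := 35  ⟶  IM  (L0)  txn=BusRdX  M[L0]=50
step 4: P0: load  L1  ⟶  EI  (L1)  txn=∅  M[L1]=40
step 5: P0: load  L0  ⟶  SS  (L0)  txn=BusRd+Flush  M[L0]=35
step 6: P0: load  L1  ⟶  EI  (L1)  txn=∅  M[L1]=40
step 7: P1: load  L1  ⟶  SS  (L1)  txn=BusRd  M[L1]=40
step 8: P1: load  L1  ⟶  SS  (L1)  txn=∅  M[L1]=40
step 9: P1: load  L1  ⟶  SS  (L1)  txn=∅  M[L1]=40
step 10: P1: store L1 := 36  ⟶  IM  (L1)  txn=BusUpgr  M[L1]=40
step 11: P0: store L0 := 90  ⟶  MI  (L0)  txn=BusUpgr  M[L0]=35
step 12: P0: load  L1  ⟶  SS  (L1)  txn=BusRd+Flush  M[L1]=36
step 13: P0: store L0 := 36  ⟶  MI  (L0)  txn=∅  M[L0]=35
step 14: P0: load  L1  ⟶  SS  (L1)  txn=∅  M[L1]=36
step 15: P0: store L1 := 60  ⟶  MI  (L1)  txn=BusUpgr  M[L1]=36
step 16: P0: load  L1  ⟶  MI  (L1)  txn=∅  M[L1]=36
step 17: P1: load  L0  ⟶  SS  (L0)  txn=BusRd+Flush  M[L0]=36
step 18: P0: load  L0  ⟶  SS  (L0)  txn=∅  M[L0]=36
step 19: P1: load  L1  ⟶  SS  (L1)  txn=BusRd+Flush  M[L1]=60
step 20: P1: load  L1  ⟶  SS  (L1)  txn=∅  M[L1]=60
step 21: P1: load  L0  ⟶  SS  (L0)  txn=∅  M[L0]=36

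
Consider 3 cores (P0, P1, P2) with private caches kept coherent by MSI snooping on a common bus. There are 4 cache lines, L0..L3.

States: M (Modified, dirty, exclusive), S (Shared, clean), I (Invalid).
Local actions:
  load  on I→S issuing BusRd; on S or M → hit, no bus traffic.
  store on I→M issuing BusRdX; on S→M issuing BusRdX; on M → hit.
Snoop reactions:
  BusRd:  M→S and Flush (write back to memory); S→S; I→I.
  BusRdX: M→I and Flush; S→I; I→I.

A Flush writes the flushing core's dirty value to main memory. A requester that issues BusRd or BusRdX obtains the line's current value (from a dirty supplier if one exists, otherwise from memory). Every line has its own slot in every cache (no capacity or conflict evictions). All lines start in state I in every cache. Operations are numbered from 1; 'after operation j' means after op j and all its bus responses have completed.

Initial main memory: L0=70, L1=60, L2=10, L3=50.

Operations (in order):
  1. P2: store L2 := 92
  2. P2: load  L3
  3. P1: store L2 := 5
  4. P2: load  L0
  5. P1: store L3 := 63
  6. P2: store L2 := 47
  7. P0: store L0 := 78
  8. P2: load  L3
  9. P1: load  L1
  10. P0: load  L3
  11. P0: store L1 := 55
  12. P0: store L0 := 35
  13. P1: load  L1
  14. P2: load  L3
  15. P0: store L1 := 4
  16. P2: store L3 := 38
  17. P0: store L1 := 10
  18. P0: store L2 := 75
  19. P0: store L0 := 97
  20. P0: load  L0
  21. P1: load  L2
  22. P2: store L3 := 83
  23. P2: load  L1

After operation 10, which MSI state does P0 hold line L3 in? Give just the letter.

[1] P2: store L2 := 92 | P0:I, P1:I, P2:M(92) | bus: BusRdX
[2] P2: load  L3 | P0:I, P1:I, P2:S(50) | bus: BusRd
[3] P1: store L2 := 5 | P0:I, P1:M(5), P2:I | bus: BusRdX,Flush
[4] P2: load  L0 | P0:I, P1:I, P2:S(70) | bus: BusRd
[5] P1: store L3 := 63 | P0:I, P1:M(63), P2:I | bus: BusRdX
[6] P2: store L2 := 47 | P0:I, P1:I, P2:M(47) | bus: BusRdX,Flush
[7] P0: store L0 := 78 | P0:M(78), P1:I, P2:I | bus: BusRdX
[8] P2: load  L3 | P0:I, P1:S(63), P2:S(63) | bus: BusRd,Flush
[9] P1: load  L1 | P0:I, P1:S(60), P2:I | bus: BusRd
[10] P0: load  L3 | P0:S(63), P1:S(63), P2:S(63) | bus: BusRd
[11] P0: store L1 := 55 | P0:M(55), P1:I, P2:I | bus: BusRdX
[12] P0: store L0 := 35 | P0:M(35), P1:I, P2:I | bus: none
[13] P1: load  L1 | P0:S(55), P1:S(55), P2:I | bus: BusRd,Flush
[14] P2: load  L3 | P0:S(63), P1:S(63), P2:S(63) | bus: none
[15] P0: store L1 := 4 | P0:M(4), P1:I, P2:I | bus: BusRdX
[16] P2: store L3 := 38 | P0:I, P1:I, P2:M(38) | bus: BusRdX
[17] P0: store L1 := 10 | P0:M(10), P1:I, P2:I | bus: none
[18] P0: store L2 := 75 | P0:M(75), P1:I, P2:I | bus: BusRdX,Flush
[19] P0: store L0 := 97 | P0:M(97), P1:I, P2:I | bus: none
[20] P0: load  L0 | P0:M(97), P1:I, P2:I | bus: none
[21] P1: load  L2 | P0:S(75), P1:S(75), P2:I | bus: BusRd,Flush
[22] P2: store L3 := 83 | P0:I, P1:I, P2:M(83) | bus: none
[23] P2: load  L1 | P0:S(10), P1:I, P2:S(10) | bus: BusRd,Flush

state = S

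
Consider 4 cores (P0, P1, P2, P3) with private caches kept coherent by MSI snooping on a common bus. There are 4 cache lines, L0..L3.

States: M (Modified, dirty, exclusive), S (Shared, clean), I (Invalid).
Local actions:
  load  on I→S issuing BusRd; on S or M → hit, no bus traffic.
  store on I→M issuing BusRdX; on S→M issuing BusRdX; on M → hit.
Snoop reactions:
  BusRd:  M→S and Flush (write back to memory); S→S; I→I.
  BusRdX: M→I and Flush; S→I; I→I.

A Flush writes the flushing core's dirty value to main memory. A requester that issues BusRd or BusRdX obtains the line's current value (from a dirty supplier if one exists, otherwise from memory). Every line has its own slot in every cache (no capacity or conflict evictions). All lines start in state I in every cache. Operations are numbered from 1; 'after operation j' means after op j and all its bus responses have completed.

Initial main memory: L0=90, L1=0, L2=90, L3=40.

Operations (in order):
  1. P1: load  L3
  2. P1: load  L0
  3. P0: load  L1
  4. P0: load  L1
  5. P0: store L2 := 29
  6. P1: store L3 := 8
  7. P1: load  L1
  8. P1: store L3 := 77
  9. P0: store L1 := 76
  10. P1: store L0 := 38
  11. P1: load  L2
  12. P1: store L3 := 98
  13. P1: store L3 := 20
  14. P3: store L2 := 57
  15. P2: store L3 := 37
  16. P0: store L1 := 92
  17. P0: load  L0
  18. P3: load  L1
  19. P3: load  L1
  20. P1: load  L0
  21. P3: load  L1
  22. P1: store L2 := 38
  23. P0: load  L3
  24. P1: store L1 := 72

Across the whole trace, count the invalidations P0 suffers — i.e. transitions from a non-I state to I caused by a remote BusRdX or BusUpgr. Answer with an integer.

  op1 P1: load  L3 → I/S/I/I on L3; bus BusRd; mem=40
  op2 P1: load  L0 → I/S/I/I on L0; bus BusRd; mem=90
  op3 P0: load  L1 → S/I/I/I on L1; bus BusRd; mem=0
  op4 P0: load  L1 → S/I/I/I on L1; bus (none); mem=0
  op5 P0: store L2 := 29 → M/I/I/I on L2; bus BusRdX; mem=90
  op6 P1: store L3 := 8 → I/M/I/I on L3; bus BusRdX; mem=40
  op7 P1: load  L1 → S/S/I/I on L1; bus BusRd; mem=0
  op8 P1: store L3 := 77 → I/M/I/I on L3; bus (none); mem=40
  op9 P0: store L1 := 76 → M/I/I/I on L1; bus BusRdX; mem=0
  op10 P1: store L0 := 38 → I/M/I/I on L0; bus BusRdX; mem=90
  op11 P1: load  L2 → S/S/I/I on L2; bus BusRd Flush; mem=29
  op12 P1: store L3 := 98 → I/M/I/I on L3; bus (none); mem=40
  op13 P1: store L3 := 20 → I/M/I/I on L3; bus (none); mem=40
  op14 P3: store L2 := 57 → I/I/I/M on L2; bus BusRdX; mem=29
  op15 P2: store L3 := 37 → I/I/M/I on L3; bus BusRdX Flush; mem=20
  op16 P0: store L1 := 92 → M/I/I/I on L1; bus (none); mem=0
  op17 P0: load  L0 → S/S/I/I on L0; bus BusRd Flush; mem=38
  op18 P3: load  L1 → S/I/I/S on L1; bus BusRd Flush; mem=92
  op19 P3: load  L1 → S/I/I/S on L1; bus (none); mem=92
  op20 P1: load  L0 → S/S/I/I on L0; bus (none); mem=38
  op21 P3: load  L1 → S/I/I/S on L1; bus (none); mem=92
  op22 P1: store L2 := 38 → I/M/I/I on L2; bus BusRdX Flush; mem=57
  op23 P0: load  L3 → S/I/S/I on L3; bus BusRd Flush; mem=37
  op24 P1: store L1 := 72 → I/M/I/I on L1; bus BusRdX; mem=92

invalidations = 2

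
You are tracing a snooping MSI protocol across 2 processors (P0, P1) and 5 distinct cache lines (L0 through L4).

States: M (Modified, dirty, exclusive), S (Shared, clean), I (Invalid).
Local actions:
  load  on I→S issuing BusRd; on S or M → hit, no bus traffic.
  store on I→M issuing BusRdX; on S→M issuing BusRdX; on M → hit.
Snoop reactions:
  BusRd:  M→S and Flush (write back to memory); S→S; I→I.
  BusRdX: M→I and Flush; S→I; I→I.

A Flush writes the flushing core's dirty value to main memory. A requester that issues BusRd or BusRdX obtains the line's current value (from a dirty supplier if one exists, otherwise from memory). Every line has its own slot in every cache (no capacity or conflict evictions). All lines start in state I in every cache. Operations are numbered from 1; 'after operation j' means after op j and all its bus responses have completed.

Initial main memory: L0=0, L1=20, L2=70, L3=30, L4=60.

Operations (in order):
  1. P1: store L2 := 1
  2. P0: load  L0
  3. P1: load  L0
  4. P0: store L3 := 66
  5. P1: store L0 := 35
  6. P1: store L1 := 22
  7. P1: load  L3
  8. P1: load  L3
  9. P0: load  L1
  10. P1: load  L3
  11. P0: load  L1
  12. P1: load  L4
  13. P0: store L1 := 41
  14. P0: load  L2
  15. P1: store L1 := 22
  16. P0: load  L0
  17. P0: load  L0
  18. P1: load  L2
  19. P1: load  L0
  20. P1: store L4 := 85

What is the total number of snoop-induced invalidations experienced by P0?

invalidations = 2

1. P1: store L2 := 1  bus=[BusRdX]  L2: P0=I P1=M  mem[L2]=70
2. P0: load  L0  bus=[BusRd]  L0: P0=S P1=I  mem[L0]=0
3. P1: load  L0  bus=[BusRd]  L0: P0=S P1=S  mem[L0]=0
4. P0: store L3 := 66  bus=[BusRdX]  L3: P0=M P1=I  mem[L3]=30
5. P1: store L0 := 35  bus=[BusRdX]  L0: P0=I P1=M  mem[L0]=0
6. P1: store L1 := 22  bus=[BusRdX]  L1: P0=I P1=M  mem[L1]=20
7. P1: load  L3  bus=[BusRd,Flush]  L3: P0=S P1=S  mem[L3]=66
8. P1: load  L3  bus=[-]  L3: P0=S P1=S  mem[L3]=66
9. P0: load  L1  bus=[BusRd,Flush]  L1: P0=S P1=S  mem[L1]=22
10. P1: load  L3  bus=[-]  L3: P0=S P1=S  mem[L3]=66
11. P0: load  L1  bus=[-]  L1: P0=S P1=S  mem[L1]=22
12. P1: load  L4  bus=[BusRd]  L4: P0=I P1=S  mem[L4]=60
13. P0: store L1 := 41  bus=[BusRdX]  L1: P0=M P1=I  mem[L1]=22
14. P0: load  L2  bus=[BusRd,Flush]  L2: P0=S P1=S  mem[L2]=1
15. P1: store L1 := 22  bus=[BusRdX,Flush]  L1: P0=I P1=M  mem[L1]=41
16. P0: load  L0  bus=[BusRd,Flush]  L0: P0=S P1=S  mem[L0]=35
17. P0: load  L0  bus=[-]  L0: P0=S P1=S  mem[L0]=35
18. P1: load  L2  bus=[-]  L2: P0=S P1=S  mem[L2]=1
19. P1: load  L0  bus=[-]  L0: P0=S P1=S  mem[L0]=35
20. P1: store L4 := 85  bus=[BusRdX]  L4: P0=I P1=M  mem[L4]=60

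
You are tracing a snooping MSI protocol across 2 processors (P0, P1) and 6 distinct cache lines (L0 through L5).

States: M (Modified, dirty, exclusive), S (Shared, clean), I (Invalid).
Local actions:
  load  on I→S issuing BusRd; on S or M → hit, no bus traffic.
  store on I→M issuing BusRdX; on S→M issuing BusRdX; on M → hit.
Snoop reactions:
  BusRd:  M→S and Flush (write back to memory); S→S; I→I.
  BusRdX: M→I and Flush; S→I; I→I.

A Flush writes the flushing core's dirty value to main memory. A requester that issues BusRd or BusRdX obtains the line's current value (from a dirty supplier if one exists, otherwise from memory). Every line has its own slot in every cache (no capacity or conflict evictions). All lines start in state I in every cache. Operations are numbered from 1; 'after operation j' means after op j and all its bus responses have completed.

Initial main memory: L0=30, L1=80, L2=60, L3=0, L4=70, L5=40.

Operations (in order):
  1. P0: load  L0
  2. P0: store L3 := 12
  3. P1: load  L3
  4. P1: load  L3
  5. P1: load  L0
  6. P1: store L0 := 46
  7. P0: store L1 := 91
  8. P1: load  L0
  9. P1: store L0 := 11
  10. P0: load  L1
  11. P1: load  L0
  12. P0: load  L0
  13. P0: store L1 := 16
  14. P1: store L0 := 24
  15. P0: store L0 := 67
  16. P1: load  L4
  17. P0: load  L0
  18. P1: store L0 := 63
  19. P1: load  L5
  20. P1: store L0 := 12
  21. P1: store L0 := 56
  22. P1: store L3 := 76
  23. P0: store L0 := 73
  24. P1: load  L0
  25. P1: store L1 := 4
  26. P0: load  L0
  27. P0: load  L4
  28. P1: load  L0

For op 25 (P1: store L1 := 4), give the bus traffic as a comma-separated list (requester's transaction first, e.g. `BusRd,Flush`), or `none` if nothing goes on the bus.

1. P0: load  L0  bus=[BusRd]  L0: P0=S P1=I  mem[L0]=30
2. P0: store L3 := 12  bus=[BusRdX]  L3: P0=M P1=I  mem[L3]=0
3. P1: load  L3  bus=[BusRd,Flush]  L3: P0=S P1=S  mem[L3]=12
4. P1: load  L3  bus=[-]  L3: P0=S P1=S  mem[L3]=12
5. P1: load  L0  bus=[BusRd]  L0: P0=S P1=S  mem[L0]=30
6. P1: store L0 := 46  bus=[BusRdX]  L0: P0=I P1=M  mem[L0]=30
7. P0: store L1 := 91  bus=[BusRdX]  L1: P0=M P1=I  mem[L1]=80
8. P1: load  L0  bus=[-]  L0: P0=I P1=M  mem[L0]=30
9. P1: store L0 := 11  bus=[-]  L0: P0=I P1=M  mem[L0]=30
10. P0: load  L1  bus=[-]  L1: P0=M P1=I  mem[L1]=80
11. P1: load  L0  bus=[-]  L0: P0=I P1=M  mem[L0]=30
12. P0: load  L0  bus=[BusRd,Flush]  L0: P0=S P1=S  mem[L0]=11
13. P0: store L1 := 16  bus=[-]  L1: P0=M P1=I  mem[L1]=80
14. P1: store L0 := 24  bus=[BusRdX]  L0: P0=I P1=M  mem[L0]=11
15. P0: store L0 := 67  bus=[BusRdX,Flush]  L0: P0=M P1=I  mem[L0]=24
16. P1: load  L4  bus=[BusRd]  L4: P0=I P1=S  mem[L4]=70
17. P0: load  L0  bus=[-]  L0: P0=M P1=I  mem[L0]=24
18. P1: store L0 := 63  bus=[BusRdX,Flush]  L0: P0=I P1=M  mem[L0]=67
19. P1: load  L5  bus=[BusRd]  L5: P0=I P1=S  mem[L5]=40
20. P1: store L0 := 12  bus=[-]  L0: P0=I P1=M  mem[L0]=67
21. P1: store L0 := 56  bus=[-]  L0: P0=I P1=M  mem[L0]=67
22. P1: store L3 := 76  bus=[BusRdX]  L3: P0=I P1=M  mem[L3]=12
23. P0: store L0 := 73  bus=[BusRdX,Flush]  L0: P0=M P1=I  mem[L0]=56
24. P1: load  L0  bus=[BusRd,Flush]  L0: P0=S P1=S  mem[L0]=73
25. P1: store L1 := 4  bus=[BusRdX,Flush]  L1: P0=I P1=M  mem[L1]=16
26. P0: load  L0  bus=[-]  L0: P0=S P1=S  mem[L0]=73
27. P0: load  L4  bus=[BusRd]  L4: P0=S P1=S  mem[L4]=70
28. P1: load  L0  bus=[-]  L0: P0=S P1=S  mem[L0]=73

bus = BusRdX,Flush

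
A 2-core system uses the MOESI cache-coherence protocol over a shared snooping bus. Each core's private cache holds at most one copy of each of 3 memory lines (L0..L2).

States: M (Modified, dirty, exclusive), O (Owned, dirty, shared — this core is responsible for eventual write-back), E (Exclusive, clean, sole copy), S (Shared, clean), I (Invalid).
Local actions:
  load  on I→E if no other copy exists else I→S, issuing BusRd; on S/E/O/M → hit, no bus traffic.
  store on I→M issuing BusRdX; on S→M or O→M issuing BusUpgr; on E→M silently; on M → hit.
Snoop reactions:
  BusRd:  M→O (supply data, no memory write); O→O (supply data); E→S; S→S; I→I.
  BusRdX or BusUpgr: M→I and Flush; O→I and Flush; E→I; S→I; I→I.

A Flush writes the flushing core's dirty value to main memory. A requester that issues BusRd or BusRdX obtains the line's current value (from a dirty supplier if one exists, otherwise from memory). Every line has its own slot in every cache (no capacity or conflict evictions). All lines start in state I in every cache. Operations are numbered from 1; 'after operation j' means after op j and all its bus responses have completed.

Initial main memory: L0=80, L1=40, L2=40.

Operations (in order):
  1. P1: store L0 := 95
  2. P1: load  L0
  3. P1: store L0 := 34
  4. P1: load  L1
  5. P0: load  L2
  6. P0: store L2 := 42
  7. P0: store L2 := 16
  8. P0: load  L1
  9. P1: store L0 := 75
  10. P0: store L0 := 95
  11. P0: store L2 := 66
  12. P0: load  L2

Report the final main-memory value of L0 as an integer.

  op1 P1: store L0 := 95 → I/M on L0; bus BusRdX; mem=80
  op2 P1: load  L0 → I/M on L0; bus (none); mem=80
  op3 P1: store L0 := 34 → I/M on L0; bus (none); mem=80
  op4 P1: load  L1 → I/E on L1; bus BusRd; mem=40
  op5 P0: load  L2 → E/I on L2; bus BusRd; mem=40
  op6 P0: store L2 := 42 → M/I on L2; bus (none); mem=40
  op7 P0: store L2 := 16 → M/I on L2; bus (none); mem=40
  op8 P0: load  L1 → S/S on L1; bus BusRd; mem=40
  op9 P1: store L0 := 75 → I/M on L0; bus (none); mem=80
  op10 P0: store L0 := 95 → M/I on L0; bus BusRdX Flush; mem=75
  op11 P0: store L2 := 66 → M/I on L2; bus (none); mem=40
  op12 P0: load  L2 → M/I on L2; bus (none); mem=40

memory[L0] = 75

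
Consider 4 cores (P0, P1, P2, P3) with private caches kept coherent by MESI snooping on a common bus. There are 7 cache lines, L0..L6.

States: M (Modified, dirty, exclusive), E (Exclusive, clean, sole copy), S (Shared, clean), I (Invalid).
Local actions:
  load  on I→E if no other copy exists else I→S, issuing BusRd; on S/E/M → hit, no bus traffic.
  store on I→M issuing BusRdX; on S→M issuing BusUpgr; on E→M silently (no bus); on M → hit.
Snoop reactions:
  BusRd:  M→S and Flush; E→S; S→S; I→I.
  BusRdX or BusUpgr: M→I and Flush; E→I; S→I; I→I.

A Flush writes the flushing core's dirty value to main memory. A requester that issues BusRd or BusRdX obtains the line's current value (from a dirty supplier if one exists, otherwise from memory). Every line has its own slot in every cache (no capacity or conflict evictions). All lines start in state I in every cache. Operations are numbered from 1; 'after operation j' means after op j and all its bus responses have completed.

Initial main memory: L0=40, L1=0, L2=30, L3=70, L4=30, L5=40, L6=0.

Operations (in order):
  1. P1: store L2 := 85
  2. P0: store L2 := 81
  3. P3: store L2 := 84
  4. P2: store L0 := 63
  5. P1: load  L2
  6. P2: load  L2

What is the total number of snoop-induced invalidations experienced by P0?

1. P1: store L2 := 85  bus=[BusRdX]  L2: P0=I P1=M P2=I P3=I  mem[L2]=30
2. P0: store L2 := 81  bus=[BusRdX,Flush]  L2: P0=M P1=I P2=I P3=I  mem[L2]=85
3. P3: store L2 := 84  bus=[BusRdX,Flush]  L2: P0=I P1=I P2=I P3=M  mem[L2]=81
4. P2: store L0 := 63  bus=[BusRdX]  L0: P0=I P1=I P2=M P3=I  mem[L0]=40
5. P1: load  L2  bus=[BusRd,Flush]  L2: P0=I P1=S P2=I P3=S  mem[L2]=84
6. P2: load  L2  bus=[BusRd]  L2: P0=I P1=S P2=S P3=S  mem[L2]=84

invalidations = 1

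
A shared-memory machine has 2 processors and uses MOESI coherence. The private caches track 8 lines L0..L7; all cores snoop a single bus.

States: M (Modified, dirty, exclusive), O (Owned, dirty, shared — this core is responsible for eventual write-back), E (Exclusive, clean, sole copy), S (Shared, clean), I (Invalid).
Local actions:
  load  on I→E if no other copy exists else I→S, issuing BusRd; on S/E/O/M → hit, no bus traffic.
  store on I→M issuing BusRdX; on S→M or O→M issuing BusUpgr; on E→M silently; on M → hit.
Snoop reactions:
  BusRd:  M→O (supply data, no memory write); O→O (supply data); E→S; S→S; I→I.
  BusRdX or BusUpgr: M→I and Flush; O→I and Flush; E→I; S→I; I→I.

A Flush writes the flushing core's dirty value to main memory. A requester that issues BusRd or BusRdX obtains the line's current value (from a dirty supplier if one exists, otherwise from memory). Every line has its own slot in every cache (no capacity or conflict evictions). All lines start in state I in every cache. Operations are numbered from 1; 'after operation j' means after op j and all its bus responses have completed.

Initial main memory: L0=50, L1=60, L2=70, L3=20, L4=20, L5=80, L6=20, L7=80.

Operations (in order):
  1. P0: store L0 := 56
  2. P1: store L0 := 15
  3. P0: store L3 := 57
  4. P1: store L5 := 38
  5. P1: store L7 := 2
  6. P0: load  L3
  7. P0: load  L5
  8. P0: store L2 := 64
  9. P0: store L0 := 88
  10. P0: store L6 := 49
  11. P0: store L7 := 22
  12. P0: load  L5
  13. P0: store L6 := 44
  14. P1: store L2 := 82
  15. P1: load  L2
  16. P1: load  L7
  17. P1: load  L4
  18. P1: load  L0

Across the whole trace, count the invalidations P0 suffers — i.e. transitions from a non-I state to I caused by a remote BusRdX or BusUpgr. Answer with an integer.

invalidations = 2

1. P0: store L0 := 56  bus=[BusRdX]  L0: P0=M P1=I  mem[L0]=50
2. P1: store L0 := 15  bus=[BusRdX,Flush]  L0: P0=I P1=M  mem[L0]=56
3. P0: store L3 := 57  bus=[BusRdX]  L3: P0=M P1=I  mem[L3]=20
4. P1: store L5 := 38  bus=[BusRdX]  L5: P0=I P1=M  mem[L5]=80
5. P1: store L7 := 2  bus=[BusRdX]  L7: P0=I P1=M  mem[L7]=80
6. P0: load  L3  bus=[-]  L3: P0=M P1=I  mem[L3]=20
7. P0: load  L5  bus=[BusRd]  L5: P0=S P1=O  mem[L5]=80
8. P0: store L2 := 64  bus=[BusRdX]  L2: P0=M P1=I  mem[L2]=70
9. P0: store L0 := 88  bus=[BusRdX,Flush]  L0: P0=M P1=I  mem[L0]=15
10. P0: store L6 := 49  bus=[BusRdX]  L6: P0=M P1=I  mem[L6]=20
11. P0: store L7 := 22  bus=[BusRdX,Flush]  L7: P0=M P1=I  mem[L7]=2
12. P0: load  L5  bus=[-]  L5: P0=S P1=O  mem[L5]=80
13. P0: store L6 := 44  bus=[-]  L6: P0=M P1=I  mem[L6]=20
14. P1: store L2 := 82  bus=[BusRdX,Flush]  L2: P0=I P1=M  mem[L2]=64
15. P1: load  L2  bus=[-]  L2: P0=I P1=M  mem[L2]=64
16. P1: load  L7  bus=[BusRd]  L7: P0=O P1=S  mem[L7]=2
17. P1: load  L4  bus=[BusRd]  L4: P0=I P1=E  mem[L4]=20
18. P1: load  L0  bus=[BusRd]  L0: P0=O P1=S  mem[L0]=15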